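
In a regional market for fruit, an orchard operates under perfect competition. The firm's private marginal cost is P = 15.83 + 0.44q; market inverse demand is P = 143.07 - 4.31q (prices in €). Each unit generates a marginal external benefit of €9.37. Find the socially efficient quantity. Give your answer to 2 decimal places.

q* = 28.76

Social marginal cost = private MC − MEB = 6.46 + 0.44q.
Set SMC = demand: 6.46 + 0.44q = 143.07 - 4.31q → q* = 28.7600.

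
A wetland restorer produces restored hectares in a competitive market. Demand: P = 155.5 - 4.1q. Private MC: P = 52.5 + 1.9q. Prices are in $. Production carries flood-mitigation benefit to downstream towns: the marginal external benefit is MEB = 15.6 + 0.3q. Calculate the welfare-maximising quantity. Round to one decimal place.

Social marginal cost = private MC − MEB = 36.9 + 1.6q.
Set SMC = demand: 36.9 + 1.6q = 155.5 - 4.1q → q* = 20.8070.

q* = 20.8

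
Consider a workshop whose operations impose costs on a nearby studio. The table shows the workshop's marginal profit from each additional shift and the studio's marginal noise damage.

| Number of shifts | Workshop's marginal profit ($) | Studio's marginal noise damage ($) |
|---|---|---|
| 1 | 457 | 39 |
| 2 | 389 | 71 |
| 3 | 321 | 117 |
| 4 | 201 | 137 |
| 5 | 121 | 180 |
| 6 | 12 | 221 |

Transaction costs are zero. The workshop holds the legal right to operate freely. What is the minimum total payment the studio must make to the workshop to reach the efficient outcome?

Left alone the workshop would choose level 6 (marginal profit stays positive).
Efficient level: k* = 4 (marginal profit ≥ marginal noise damage through 4).
The studio must at least cover the workshop's forgone profit from cutting 6→4: 121 + 12 = 133.

$133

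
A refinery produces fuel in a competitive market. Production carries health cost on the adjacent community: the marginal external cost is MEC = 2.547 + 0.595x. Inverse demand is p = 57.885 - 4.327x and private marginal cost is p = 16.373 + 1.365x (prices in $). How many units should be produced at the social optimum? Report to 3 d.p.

x* = 6.198

Social marginal cost = private MC + MEC = 18.920 + 1.960x.
Set SMC = demand: 18.920 + 1.960x = 57.885 - 4.327x → x* = 6.1977.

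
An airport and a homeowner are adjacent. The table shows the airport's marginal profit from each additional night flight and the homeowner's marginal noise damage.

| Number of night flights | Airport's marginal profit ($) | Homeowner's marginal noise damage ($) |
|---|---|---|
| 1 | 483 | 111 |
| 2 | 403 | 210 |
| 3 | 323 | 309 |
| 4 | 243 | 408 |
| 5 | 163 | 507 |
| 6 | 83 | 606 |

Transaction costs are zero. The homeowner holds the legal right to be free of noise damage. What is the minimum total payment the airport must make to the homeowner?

$630

Efficient level: marginal profit ≥ marginal noise damage through level 3, so k* = 3.
With the homeowner holding the right, the airport must at least compensate total damage at k*: 111 + 210 + 309 = 630.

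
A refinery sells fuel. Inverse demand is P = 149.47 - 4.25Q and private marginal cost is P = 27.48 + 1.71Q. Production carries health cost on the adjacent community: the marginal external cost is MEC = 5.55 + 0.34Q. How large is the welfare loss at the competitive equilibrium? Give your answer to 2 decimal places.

DWL = 12.42

Market equilibrium (private): 27.48 + 1.71Q = 149.47 - 4.25Q → Q_m = 20.4681.
Social marginal cost = private MC + MEC = 33.03 + 2.05Q.
Set SMC = demand: 33.03 + 2.05Q = 149.47 - 4.25Q → Q* = 18.4825.
The welfare-loss triangle has base |Q_m − Q*| and height MEC(Q_m) (the vertical gap between SMC and demand is zero at Q* and MEC at Q_m).
DWL = ½ × 1.9856 × 12.5092 = 12.4191.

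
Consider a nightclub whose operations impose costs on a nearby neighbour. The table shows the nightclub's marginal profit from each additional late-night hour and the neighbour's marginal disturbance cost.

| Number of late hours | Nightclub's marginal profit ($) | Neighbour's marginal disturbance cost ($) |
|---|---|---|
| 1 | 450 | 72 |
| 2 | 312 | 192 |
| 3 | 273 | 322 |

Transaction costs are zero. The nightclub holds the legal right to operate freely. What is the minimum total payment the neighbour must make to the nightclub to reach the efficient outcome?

Left alone the nightclub would choose level 3 (marginal profit stays positive).
Efficient level: k* = 2 (marginal profit ≥ marginal disturbance cost through 2).
The neighbour must at least cover the nightclub's forgone profit from cutting 3→2: 273 = 273.

$273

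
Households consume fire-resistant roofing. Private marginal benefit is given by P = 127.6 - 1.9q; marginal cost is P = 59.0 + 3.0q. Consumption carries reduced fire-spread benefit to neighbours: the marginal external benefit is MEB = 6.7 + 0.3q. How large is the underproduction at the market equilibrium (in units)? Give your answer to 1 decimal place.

Market equilibrium (private): 59.0 + 3.0q = 127.6 - 1.9q → q_m = 14.0000.
Social marginal benefit = demand + MEB = 134.3 - 1.6q.
Set SMB = MC: 134.3 - 1.6q = 59.0 + 3.0q → q* = 16.3696.
Gap = |14.0000 − 16.3696| = 2.3696.

2.4 units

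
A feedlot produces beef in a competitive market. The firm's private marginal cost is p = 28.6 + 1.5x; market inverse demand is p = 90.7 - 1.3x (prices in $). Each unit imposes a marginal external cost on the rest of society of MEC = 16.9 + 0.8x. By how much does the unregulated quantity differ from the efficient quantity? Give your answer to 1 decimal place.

Market equilibrium (private): 28.6 + 1.5x = 90.7 - 1.3x → x_m = 22.1786.
Social marginal cost = private MC + MEC = 45.5 + 2.3x.
Set SMC = demand: 45.5 + 2.3x = 90.7 - 1.3x → x* = 12.5556.
Gap = |22.1786 − 12.5556| = 9.6230.

9.6 units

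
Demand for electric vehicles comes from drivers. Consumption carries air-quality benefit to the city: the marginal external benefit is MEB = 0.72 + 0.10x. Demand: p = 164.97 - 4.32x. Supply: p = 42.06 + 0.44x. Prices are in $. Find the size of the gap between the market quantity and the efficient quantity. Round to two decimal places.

0.71 units

Market equilibrium (private): 42.06 + 0.44x = 164.97 - 4.32x → x_m = 25.8214.
Social marginal benefit = demand + MEB = 165.69 - 4.22x.
Set SMB = MC: 165.69 - 4.22x = 42.06 + 0.44x → x* = 26.5300.
Gap = |25.8214 − 26.5300| = 0.7086.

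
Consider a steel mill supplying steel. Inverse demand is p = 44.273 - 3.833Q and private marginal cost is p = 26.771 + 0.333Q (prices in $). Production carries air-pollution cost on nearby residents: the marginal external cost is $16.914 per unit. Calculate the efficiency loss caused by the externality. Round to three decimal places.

Market equilibrium (private): 26.771 + 0.333Q = 44.273 - 3.833Q → Q_m = 4.2012.
Social marginal cost = private MC + MEC = 43.685 + 0.333Q.
Set SMC = demand: 43.685 + 0.333Q = 44.273 - 3.833Q → Q* = 0.1411.
Height of the DWL triangle at Q_m is SMC(Q_m) − demand(Q_m) = MEC(Q_m) = 16.9140.
DWL = ½ × 4.0601 × 16.9140 = 34.3363.

DWL = $34.336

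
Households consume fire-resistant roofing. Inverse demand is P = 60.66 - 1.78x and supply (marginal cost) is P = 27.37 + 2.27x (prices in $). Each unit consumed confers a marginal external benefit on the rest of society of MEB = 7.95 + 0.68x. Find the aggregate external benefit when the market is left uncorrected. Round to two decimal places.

$88.32

Market equilibrium (private): 27.37 + 2.27x = 60.66 - 1.78x → x_m = 8.2198.
Total external benefit = ∫₀^{x_m} (7.95 + 0.68x) dx = 7.95×8.2198 + ½×0.68×8.2198² = 88.3195.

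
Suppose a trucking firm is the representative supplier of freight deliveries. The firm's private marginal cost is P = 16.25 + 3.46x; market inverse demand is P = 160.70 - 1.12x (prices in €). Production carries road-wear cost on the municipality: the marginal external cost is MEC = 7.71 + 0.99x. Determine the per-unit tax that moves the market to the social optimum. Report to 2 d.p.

tax = €32.01 per unit

Social marginal cost = private MC + MEC = 23.96 + 4.45x.
Set SMC = demand: 23.96 + 4.45x = 160.70 - 1.12x → x* = 24.5494.
The Pigouvian tax equals MEC at x*: 7.71 + 0.99×24.5494 = 32.0139.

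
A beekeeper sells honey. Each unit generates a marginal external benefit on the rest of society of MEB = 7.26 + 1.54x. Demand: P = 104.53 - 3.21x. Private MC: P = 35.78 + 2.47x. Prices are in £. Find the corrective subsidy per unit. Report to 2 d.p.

subsidy = £35.53 per unit

Social marginal cost = private MC − MEB = 28.52 + 0.93x.
Set SMC = demand: 28.52 + 0.93x = 104.53 - 3.21x → x* = 18.3599.
The Pigouvian subsidy equals MEB at x*: 7.26 + 1.54×18.3599 = 35.5342.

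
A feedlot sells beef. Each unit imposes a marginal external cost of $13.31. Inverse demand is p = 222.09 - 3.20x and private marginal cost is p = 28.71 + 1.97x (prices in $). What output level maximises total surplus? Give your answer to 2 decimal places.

Social marginal cost = private MC + MEC = 42.02 + 1.97x.
Set SMC = demand: 42.02 + 1.97x = 222.09 - 3.20x → x* = 34.8298.

x* = 34.83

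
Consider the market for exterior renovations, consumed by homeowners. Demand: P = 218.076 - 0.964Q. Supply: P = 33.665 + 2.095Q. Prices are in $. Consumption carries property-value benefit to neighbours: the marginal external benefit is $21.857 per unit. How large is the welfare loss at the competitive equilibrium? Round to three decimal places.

Market equilibrium (private): 33.665 + 2.095Q = 218.076 - 0.964Q → Q_m = 60.2847.
Social marginal benefit = demand + MEB = 239.933 - 0.964Q.
Set SMB = MC: 239.933 - 0.964Q = 33.665 + 2.095Q → Q* = 67.4299.
The loss is the area between SMB and MC from Q* to Q_m; with linear curves that's a triangle of height MEB(Q_m).
DWL = ½ × 7.1452 × 21.8570 = 78.0863.

DWL = $78.086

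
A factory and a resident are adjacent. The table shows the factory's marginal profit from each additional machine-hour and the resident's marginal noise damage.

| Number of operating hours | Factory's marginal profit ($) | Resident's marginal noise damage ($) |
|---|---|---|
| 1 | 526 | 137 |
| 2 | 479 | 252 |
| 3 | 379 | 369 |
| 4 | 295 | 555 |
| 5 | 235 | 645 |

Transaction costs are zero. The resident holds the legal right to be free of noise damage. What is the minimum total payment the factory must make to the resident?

Efficient level: marginal profit ≥ marginal noise damage through level 3, so k* = 3.
With the resident holding the right, the factory must at least compensate total damage at k*: 137 + 252 + 369 = 758.

$758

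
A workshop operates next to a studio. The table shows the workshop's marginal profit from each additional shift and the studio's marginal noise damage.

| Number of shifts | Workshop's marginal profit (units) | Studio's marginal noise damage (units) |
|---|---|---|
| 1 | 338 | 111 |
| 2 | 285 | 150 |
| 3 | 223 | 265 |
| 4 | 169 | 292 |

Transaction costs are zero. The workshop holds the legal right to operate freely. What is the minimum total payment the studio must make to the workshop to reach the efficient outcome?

392

Left alone the workshop would choose level 4 (marginal profit stays positive).
Efficient level: k* = 2 (marginal profit ≥ marginal noise damage through 2).
The studio must at least cover the workshop's forgone profit from cutting 4→2: 223 + 169 = 392.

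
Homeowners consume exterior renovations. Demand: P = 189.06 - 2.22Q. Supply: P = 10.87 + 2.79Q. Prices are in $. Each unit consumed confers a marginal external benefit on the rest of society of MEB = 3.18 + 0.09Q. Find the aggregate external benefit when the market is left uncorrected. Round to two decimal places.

$170.03

Market equilibrium (private): 10.87 + 2.79Q = 189.06 - 2.22Q → Q_m = 35.5669.
Total external benefit = ∫₀^{Q_m} (3.18 + 0.09Q) dQ = 3.18×35.5669 + ½×0.09×35.5669² = 170.0279.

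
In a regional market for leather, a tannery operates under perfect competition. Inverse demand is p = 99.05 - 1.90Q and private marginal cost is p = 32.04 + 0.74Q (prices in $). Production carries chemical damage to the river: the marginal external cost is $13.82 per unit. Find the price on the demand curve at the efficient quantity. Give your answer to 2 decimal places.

Social marginal cost = private MC + MEC = 45.86 + 0.74Q.
Set SMC = demand: 45.86 + 0.74Q = 99.05 - 1.90Q → Q* = 20.1477.
Consumer price on the demand curve at Q*: 99.05 − 1.90×20.1477 = 60.7694.

P = $60.77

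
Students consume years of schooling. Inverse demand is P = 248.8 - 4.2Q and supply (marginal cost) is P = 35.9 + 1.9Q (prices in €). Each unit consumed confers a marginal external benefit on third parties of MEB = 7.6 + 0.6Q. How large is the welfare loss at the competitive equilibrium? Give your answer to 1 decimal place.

Market equilibrium (private): 35.9 + 1.9Q = 248.8 - 4.2Q → Q_m = 34.9016.
Social marginal benefit = demand + MEB = 256.4 - 3.6Q.
Set SMB = MC: 256.4 - 3.6Q = 35.9 + 1.9Q → Q* = 40.0909.
The welfare-loss triangle has base |Q_m − Q*| and height MEB(Q_m) (the vertical gap between SMB and MC is zero at Q* and MEB at Q_m).
DWL = ½ × 5.1893 × 28.5410 = 74.0539.

DWL = €74.1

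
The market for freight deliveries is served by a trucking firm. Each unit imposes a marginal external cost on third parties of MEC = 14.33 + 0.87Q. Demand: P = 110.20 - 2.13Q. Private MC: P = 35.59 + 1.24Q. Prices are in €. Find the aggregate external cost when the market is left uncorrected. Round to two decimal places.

Market equilibrium (private): 35.59 + 1.24Q = 110.20 - 2.13Q → Q_m = 22.1395.
Total external cost = ∫₀^{Q_m} (14.33 + 0.87Q) dQ = 14.33×22.1395 + ½×0.87×22.1395² = 530.4775.

€530.48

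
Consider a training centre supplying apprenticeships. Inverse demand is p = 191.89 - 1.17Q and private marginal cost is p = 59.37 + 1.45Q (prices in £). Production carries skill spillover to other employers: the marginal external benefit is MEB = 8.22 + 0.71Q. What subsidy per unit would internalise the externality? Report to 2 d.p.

Social marginal cost = private MC − MEB = 51.15 + 0.74Q.
Set SMC = demand: 51.15 + 0.74Q = 191.89 - 1.17Q → Q* = 73.6859.
The Pigouvian subsidy equals MEB at Q*: 8.22 + 0.71×73.6859 = 60.5370.

subsidy = £60.54 per unit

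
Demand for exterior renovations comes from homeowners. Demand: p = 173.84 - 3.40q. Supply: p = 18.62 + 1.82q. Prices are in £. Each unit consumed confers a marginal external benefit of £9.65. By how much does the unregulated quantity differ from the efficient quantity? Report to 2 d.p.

Market equilibrium (private): 18.62 + 1.82q = 173.84 - 3.40q → q_m = 29.7356.
Social marginal benefit = demand + MEB = 183.49 - 3.40q.
Set SMB = MC: 183.49 - 3.40q = 18.62 + 1.82q → q* = 31.5843.
Gap = |29.7356 − 31.5843| = 1.8487.

1.85 units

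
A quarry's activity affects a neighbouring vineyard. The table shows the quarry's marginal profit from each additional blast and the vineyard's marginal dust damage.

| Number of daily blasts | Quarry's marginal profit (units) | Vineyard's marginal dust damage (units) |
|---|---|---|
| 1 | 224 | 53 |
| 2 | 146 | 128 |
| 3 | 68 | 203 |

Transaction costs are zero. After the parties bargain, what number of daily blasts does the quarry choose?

2

Bargaining reaches the level where marginal profit last exceeds marginal dust damage.
That holds through level 2 (146 ≥ 128) but not at 3 (68 < 203).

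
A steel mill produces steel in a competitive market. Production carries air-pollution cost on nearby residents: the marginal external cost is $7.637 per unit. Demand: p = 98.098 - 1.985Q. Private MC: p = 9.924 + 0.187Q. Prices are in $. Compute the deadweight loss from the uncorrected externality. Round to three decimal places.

Market equilibrium (private): 9.924 + 0.187Q = 98.098 - 1.985Q → Q_m = 40.5958.
Social marginal cost = private MC + MEC = 17.561 + 0.187Q.
Set SMC = demand: 17.561 + 0.187Q = 98.098 - 1.985Q → Q* = 37.0797.
The welfare-loss triangle has base |Q_m − Q*| and height MEC(Q_m) (the vertical gap between SMC and demand is zero at Q* and MEC at Q_m).
DWL = ½ × 3.5161 × 7.6370 = 13.4262.

DWL = $13.426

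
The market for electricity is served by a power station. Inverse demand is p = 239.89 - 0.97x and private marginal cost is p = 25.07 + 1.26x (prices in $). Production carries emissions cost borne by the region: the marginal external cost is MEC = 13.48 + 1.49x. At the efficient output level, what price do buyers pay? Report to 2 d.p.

Social marginal cost = private MC + MEC = 38.55 + 2.75x.
Set SMC = demand: 38.55 + 2.75x = 239.89 - 0.97x → x* = 54.1237.
Consumer price on the demand curve at x*: 239.89 − 0.97×54.1237 = 187.3900.

P = $187.39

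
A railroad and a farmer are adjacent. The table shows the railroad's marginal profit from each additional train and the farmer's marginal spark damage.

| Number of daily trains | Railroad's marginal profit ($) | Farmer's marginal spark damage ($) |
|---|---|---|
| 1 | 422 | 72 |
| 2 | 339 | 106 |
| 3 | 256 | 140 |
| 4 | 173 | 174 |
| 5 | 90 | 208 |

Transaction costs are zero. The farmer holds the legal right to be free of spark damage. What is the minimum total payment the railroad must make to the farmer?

Efficient level: marginal profit ≥ marginal spark damage through level 3, so k* = 3.
With the farmer holding the right, the railroad must at least compensate total damage at k*: 72 + 106 + 140 = 318.

$318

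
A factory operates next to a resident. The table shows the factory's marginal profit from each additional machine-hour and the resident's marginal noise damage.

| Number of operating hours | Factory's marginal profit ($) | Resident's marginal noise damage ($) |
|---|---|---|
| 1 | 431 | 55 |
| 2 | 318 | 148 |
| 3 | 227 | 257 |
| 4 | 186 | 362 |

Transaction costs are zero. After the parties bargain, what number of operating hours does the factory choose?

Bargaining reaches the level where marginal profit last exceeds marginal noise damage.
That holds through level 2 (318 ≥ 148) but not at 3 (227 < 257).

2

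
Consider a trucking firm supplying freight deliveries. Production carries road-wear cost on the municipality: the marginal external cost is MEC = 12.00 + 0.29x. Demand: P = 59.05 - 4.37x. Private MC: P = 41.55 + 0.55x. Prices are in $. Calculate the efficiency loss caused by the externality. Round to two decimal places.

Market equilibrium (private): 41.55 + 0.55x = 59.05 - 4.37x → x_m = 3.5569.
Social marginal cost = private MC + MEC = 53.55 + 0.84x.
Set SMC = demand: 53.55 + 0.84x = 59.05 - 4.37x → x* = 1.0557.
Height of the DWL triangle at x_m is SMC(x_m) − demand(x_m) = MEC(x_m) = 13.0315.
DWL = ½ × 2.5012 × 13.0315 = 16.2972.

DWL = $16.30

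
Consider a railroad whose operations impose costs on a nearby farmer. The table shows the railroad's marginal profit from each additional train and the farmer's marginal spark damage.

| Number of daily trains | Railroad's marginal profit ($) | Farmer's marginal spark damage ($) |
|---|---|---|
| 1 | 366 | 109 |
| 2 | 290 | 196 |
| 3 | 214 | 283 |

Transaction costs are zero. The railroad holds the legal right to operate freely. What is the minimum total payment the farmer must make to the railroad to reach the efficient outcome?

$214

Left alone the railroad would choose level 3 (marginal profit stays positive).
Efficient level: k* = 2 (marginal profit ≥ marginal spark damage through 2).
The farmer must at least cover the railroad's forgone profit from cutting 3→2: 214 = 214.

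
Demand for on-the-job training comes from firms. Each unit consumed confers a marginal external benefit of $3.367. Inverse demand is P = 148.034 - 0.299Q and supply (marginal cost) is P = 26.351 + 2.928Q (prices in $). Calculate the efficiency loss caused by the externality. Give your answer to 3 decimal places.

DWL = $1.757

Market equilibrium (private): 26.351 + 2.928Q = 148.034 - 0.299Q → Q_m = 37.7078.
Social marginal benefit = demand + MEB = 151.401 - 0.299Q.
Set SMB = MC: 151.401 - 0.299Q = 26.351 + 2.928Q → Q* = 38.7512.
Height of the DWL triangle at Q_m is SMB(Q_m) − MC(Q_m) = MEB(Q_m) = 3.3670.
DWL = ½ × 1.0434 × 3.3670 = 1.7566.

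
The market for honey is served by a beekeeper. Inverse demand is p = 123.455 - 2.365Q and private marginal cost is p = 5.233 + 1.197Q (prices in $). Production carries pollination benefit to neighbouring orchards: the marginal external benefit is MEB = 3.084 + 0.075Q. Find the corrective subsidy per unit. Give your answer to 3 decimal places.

Social marginal cost = private MC − MEB = 2.149 + 1.122Q.
Set SMC = demand: 2.149 + 1.122Q = 123.455 - 2.365Q → Q* = 34.7881.
The Pigouvian subsidy equals MEB at Q*: 3.084 + 0.075×34.7881 = 5.6931.

subsidy = $5.693 per unit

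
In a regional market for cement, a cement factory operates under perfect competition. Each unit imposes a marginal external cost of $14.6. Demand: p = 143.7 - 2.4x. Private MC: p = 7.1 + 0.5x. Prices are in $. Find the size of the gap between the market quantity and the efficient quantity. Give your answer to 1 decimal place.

5.0 units

Market equilibrium (private): 7.1 + 0.5x = 143.7 - 2.4x → x_m = 47.1034.
Social marginal cost = private MC + MEC = 21.7 + 0.5x.
Set SMC = demand: 21.7 + 0.5x = 143.7 - 2.4x → x* = 42.0690.
Gap = |47.1034 − 42.0690| = 5.0344.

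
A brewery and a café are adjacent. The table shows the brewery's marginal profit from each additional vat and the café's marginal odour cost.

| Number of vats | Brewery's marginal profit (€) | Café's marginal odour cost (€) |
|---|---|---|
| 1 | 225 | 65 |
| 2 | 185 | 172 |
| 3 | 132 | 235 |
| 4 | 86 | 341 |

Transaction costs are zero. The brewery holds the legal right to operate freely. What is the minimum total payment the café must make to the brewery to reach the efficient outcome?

Left alone the brewery would choose level 4 (marginal profit stays positive).
Efficient level: k* = 2 (marginal profit ≥ marginal odour cost through 2).
The café must at least cover the brewery's forgone profit from cutting 4→2: 132 + 86 = 218.

€218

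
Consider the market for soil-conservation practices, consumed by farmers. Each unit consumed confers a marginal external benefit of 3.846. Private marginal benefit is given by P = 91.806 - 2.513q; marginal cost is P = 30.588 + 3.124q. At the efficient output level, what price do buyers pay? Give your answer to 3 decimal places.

P = 62.800

Social marginal benefit = demand + MEB = 95.652 - 2.513q.
Set SMB = MC: 95.652 - 2.513q = 30.588 + 3.124q → q* = 11.5423.
Consumer price on the demand curve at q*: 91.806 − 2.513×11.5423 = 62.8002.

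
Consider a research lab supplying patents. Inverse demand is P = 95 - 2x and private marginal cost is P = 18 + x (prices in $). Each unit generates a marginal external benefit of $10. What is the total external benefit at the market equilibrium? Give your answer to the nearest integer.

Market equilibrium (private): 18 + x = 95 - 2x → x_m = 25.6667.
Total external benefit = MEB × x_m = 10 × 25.6667 = 256.6670.

$257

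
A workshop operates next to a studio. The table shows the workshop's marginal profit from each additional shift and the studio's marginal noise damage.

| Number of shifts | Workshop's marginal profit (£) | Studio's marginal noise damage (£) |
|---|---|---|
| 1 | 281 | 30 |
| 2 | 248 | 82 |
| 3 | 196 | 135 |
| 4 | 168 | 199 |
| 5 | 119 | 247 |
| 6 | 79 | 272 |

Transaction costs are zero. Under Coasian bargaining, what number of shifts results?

3

Bargaining reaches the level where marginal profit last exceeds marginal noise damage.
That holds through level 3 (196 ≥ 135) but not at 4 (168 < 199).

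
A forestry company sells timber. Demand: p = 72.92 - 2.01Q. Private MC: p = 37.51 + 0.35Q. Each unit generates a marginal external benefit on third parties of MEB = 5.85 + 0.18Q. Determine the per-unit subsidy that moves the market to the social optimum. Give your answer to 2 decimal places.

subsidy = 9.26 per unit

Social marginal cost = private MC − MEB = 31.66 + 0.17Q.
Set SMC = demand: 31.66 + 0.17Q = 72.92 - 2.01Q → Q* = 18.9266.
The Pigouvian subsidy equals MEB at Q*: 5.85 + 0.18×18.9266 = 9.2568.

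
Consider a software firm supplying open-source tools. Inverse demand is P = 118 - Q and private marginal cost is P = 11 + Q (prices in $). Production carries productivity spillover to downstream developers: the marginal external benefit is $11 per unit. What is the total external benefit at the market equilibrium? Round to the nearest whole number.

Market equilibrium (private): 11 + Q = 118 - Q → Q_m = 53.5000.
Total external benefit = MEB × Q_m = 11 × 53.5000 = 588.5000.

$589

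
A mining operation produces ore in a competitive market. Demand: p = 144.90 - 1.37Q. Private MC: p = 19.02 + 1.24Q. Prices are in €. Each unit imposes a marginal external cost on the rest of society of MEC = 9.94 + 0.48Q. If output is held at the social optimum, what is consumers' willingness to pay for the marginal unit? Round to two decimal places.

P = €93.50

Social marginal cost = private MC + MEC = 28.96 + 1.72Q.
Set SMC = demand: 28.96 + 1.72Q = 144.90 - 1.37Q → Q* = 37.5210.
Consumer price on the demand curve at Q*: 144.90 − 1.37×37.5210 = 93.4962.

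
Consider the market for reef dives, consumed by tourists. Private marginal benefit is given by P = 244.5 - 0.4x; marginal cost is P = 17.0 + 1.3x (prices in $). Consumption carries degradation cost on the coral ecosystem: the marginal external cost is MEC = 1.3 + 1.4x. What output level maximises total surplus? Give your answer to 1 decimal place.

x* = 73.0

Social marginal benefit = demand − MEC = 243.2 - 1.8x.
Set SMB = MC: 243.2 - 1.8x = 17.0 + 1.3x → x* = 72.9677.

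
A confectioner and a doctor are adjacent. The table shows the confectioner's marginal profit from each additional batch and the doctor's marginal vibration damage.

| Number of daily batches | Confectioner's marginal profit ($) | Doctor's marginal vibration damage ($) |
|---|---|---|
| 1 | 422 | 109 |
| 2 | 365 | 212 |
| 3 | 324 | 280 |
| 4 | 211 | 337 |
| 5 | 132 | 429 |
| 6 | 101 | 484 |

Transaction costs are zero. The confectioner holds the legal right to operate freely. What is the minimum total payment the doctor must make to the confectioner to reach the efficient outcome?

Left alone the confectioner would choose level 6 (marginal profit stays positive).
Efficient level: k* = 3 (marginal profit ≥ marginal vibration damage through 3).
The doctor must at least cover the confectioner's forgone profit from cutting 6→3: 211 + 132 + 101 = 444.

$444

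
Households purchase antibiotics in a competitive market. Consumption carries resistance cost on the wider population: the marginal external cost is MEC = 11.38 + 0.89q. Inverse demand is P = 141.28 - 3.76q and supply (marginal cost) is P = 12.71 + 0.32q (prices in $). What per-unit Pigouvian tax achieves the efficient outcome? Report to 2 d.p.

tax = $32.37 per unit

Social marginal benefit = demand − MEC = 129.90 - 4.65q.
Set SMB = MC: 129.90 - 4.65q = 12.71 + 0.32q → q* = 23.5795.
The Pigouvian tax equals MEC at q*: 11.38 + 0.89×23.5795 = 32.3658.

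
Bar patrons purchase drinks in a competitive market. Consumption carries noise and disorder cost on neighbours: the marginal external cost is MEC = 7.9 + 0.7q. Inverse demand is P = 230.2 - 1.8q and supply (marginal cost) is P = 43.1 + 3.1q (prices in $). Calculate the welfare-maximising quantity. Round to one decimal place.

q* = 32.0

Social marginal benefit = demand − MEC = 222.3 - 2.5q.
Set SMB = MC: 222.3 - 2.5q = 43.1 + 3.1q → q* = 32.0000.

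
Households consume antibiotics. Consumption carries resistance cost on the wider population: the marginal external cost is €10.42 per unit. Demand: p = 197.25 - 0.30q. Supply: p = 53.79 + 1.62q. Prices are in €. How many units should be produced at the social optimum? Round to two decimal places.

q* = 69.29

Social marginal benefit = demand − MEC = 186.83 - 0.30q.
Set SMB = MC: 186.83 - 0.30q = 53.79 + 1.62q → q* = 69.2917.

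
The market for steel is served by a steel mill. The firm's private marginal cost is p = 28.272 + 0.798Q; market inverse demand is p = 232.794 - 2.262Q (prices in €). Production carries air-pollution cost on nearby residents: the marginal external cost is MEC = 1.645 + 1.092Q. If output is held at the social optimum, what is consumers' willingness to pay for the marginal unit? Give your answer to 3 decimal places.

P = €122.267

Social marginal cost = private MC + MEC = 29.917 + 1.890Q.
Set SMC = demand: 29.917 + 1.890Q = 232.794 - 2.262Q → Q* = 48.8625.
Consumer price on the demand curve at Q*: 232.794 − 2.262×48.8625 = 122.2670.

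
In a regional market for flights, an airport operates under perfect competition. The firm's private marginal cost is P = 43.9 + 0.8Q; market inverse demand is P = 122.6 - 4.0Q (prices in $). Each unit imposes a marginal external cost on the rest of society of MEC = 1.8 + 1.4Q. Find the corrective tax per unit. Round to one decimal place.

Social marginal cost = private MC + MEC = 45.7 + 2.2Q.
Set SMC = demand: 45.7 + 2.2Q = 122.6 - 4.0Q → Q* = 12.4032.
The Pigouvian tax equals MEC at Q*: 1.8 + 1.4×12.4032 = 19.1645.

tax = $19.2 per unit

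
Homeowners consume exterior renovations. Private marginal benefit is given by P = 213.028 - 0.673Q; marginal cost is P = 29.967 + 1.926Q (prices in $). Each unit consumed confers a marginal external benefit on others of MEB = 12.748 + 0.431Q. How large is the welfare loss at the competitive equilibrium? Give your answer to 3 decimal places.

Market equilibrium (private): 29.967 + 1.926Q = 213.028 - 0.673Q → Q_m = 70.4352.
Social marginal benefit = demand + MEB = 225.776 - 0.242Q.
Set SMB = MC: 225.776 - 0.242Q = 29.967 + 1.926Q → Q* = 90.3178.
The loss is the area between SMB and MC from Q* to Q_m; with linear curves that's a triangle of height MEB(Q_m).
DWL = ½ × 19.8826 × 43.1056 = 428.5257.

DWL = $428.526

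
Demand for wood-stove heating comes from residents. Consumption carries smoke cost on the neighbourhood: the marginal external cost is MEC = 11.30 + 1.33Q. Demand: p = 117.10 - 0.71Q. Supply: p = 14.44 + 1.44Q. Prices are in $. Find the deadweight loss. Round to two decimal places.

Market equilibrium (private): 14.44 + 1.44Q = 117.10 - 0.71Q → Q_m = 47.7488.
Social marginal benefit = demand − MEC = 105.80 - 2.04Q.
Set SMB = MC: 105.80 - 2.04Q = 14.44 + 1.44Q → Q* = 26.2529.
The welfare-loss triangle has base |Q_m − Q*| and height MEC(Q_m) (the vertical gap between SMB and MC is zero at Q* and MEC at Q_m).
DWL = ½ × 21.4959 × 74.8060 = 804.0111.

DWL = $804.01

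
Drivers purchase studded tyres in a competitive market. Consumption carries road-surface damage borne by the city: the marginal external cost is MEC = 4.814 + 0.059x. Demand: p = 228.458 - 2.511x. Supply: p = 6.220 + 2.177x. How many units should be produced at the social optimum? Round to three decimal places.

x* = 45.802

Social marginal benefit = demand − MEC = 223.644 - 2.570x.
Set SMB = MC: 223.644 - 2.570x = 6.220 + 2.177x → x* = 45.8024.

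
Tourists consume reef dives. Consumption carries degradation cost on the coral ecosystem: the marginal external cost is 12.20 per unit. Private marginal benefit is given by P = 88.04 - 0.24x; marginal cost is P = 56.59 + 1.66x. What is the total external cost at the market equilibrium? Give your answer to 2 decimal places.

Market equilibrium (private): 56.59 + 1.66x = 88.04 - 0.24x → x_m = 16.5526.
Total external cost = MEC × x_m = 12.20 × 16.5526 = 201.9417.

201.94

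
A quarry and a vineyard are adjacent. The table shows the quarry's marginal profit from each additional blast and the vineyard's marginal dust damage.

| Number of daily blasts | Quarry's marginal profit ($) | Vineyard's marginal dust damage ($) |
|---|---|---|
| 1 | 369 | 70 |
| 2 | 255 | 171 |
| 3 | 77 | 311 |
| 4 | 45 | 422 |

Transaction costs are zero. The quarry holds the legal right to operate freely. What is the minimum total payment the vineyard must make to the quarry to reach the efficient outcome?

$122

Left alone the quarry would choose level 4 (marginal profit stays positive).
Efficient level: k* = 2 (marginal profit ≥ marginal dust damage through 2).
The vineyard must at least cover the quarry's forgone profit from cutting 4→2: 77 + 45 = 122.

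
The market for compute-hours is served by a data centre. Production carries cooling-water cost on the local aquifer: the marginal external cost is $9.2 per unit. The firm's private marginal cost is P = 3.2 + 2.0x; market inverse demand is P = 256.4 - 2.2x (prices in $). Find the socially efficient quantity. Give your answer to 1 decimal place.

x* = 58.1

Social marginal cost = private MC + MEC = 12.4 + 2.0x.
Set SMC = demand: 12.4 + 2.0x = 256.4 - 2.2x → x* = 58.0952.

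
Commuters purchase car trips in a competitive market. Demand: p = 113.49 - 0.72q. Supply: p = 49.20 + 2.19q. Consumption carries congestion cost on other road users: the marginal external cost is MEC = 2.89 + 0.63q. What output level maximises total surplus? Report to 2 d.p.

Social marginal benefit = demand − MEC = 110.60 - 1.35q.
Set SMB = MC: 110.60 - 1.35q = 49.20 + 2.19q → q* = 17.3446.

q* = 17.34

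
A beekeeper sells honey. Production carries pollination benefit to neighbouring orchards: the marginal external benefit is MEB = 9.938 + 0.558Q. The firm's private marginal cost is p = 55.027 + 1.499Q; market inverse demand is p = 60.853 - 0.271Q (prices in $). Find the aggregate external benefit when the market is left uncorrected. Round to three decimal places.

Market equilibrium (private): 55.027 + 1.499Q = 60.853 - 0.271Q → Q_m = 3.2915.
Total external benefit = ∫₀^{Q_m} (9.938 + 0.558Q) dQ = 9.938×3.2915 + ½×0.558×3.2915² = 35.7336.

$35.734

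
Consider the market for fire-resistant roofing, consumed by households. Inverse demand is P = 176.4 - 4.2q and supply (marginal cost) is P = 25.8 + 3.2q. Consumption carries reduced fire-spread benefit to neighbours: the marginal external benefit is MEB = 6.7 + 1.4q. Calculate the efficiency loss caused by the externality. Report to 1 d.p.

DWL = 103.2

Market equilibrium (private): 25.8 + 3.2q = 176.4 - 4.2q → q_m = 20.3514.
Social marginal benefit = demand + MEB = 183.1 - 2.8q.
Set SMB = MC: 183.1 - 2.8q = 25.8 + 3.2q → q* = 26.2167.
Height of the DWL triangle at q_m is SMB(q_m) − MC(q_m) = MEB(q_m) = 35.1919.
DWL = ½ × 5.8653 × 35.1919 = 103.2055.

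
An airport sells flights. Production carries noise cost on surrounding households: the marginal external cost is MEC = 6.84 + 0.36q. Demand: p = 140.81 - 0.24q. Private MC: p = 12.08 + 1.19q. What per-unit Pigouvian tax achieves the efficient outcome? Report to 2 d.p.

Social marginal cost = private MC + MEC = 18.92 + 1.55q.
Set SMC = demand: 18.92 + 1.55q = 140.81 - 0.24q → q* = 68.0950.
The Pigouvian tax equals MEC at q*: 6.84 + 0.36×68.0950 = 31.3542.

tax = 31.35 per unit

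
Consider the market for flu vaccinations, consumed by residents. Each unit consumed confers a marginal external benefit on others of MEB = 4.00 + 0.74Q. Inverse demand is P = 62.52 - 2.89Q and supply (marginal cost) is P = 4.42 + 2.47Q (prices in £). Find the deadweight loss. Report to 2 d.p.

DWL = £15.64

Market equilibrium (private): 4.42 + 2.47Q = 62.52 - 2.89Q → Q_m = 10.8396.
Social marginal benefit = demand + MEB = 66.52 - 2.15Q.
Set SMB = MC: 66.52 - 2.15Q = 4.42 + 2.47Q → Q* = 13.4416.
Height of the DWL triangle at Q_m is SMB(Q_m) − MC(Q_m) = MEB(Q_m) = 12.0213.
DWL = ½ × 2.6020 × 12.0213 = 15.6397.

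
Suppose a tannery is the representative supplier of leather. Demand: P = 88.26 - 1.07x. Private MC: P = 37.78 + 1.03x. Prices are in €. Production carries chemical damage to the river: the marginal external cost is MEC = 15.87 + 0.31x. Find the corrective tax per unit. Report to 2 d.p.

Social marginal cost = private MC + MEC = 53.65 + 1.34x.
Set SMC = demand: 53.65 + 1.34x = 88.26 - 1.07x → x* = 14.3610.
The Pigouvian tax equals MEC at x*: 15.87 + 0.31×14.3610 = 20.3219.

tax = €20.32 per unit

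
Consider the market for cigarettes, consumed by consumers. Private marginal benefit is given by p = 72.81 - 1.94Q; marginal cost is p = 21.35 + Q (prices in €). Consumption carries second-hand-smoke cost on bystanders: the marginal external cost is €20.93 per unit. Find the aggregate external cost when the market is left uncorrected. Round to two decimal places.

Market equilibrium (private): 21.35 + Q = 72.81 - 1.94Q → Q_m = 17.5034.
Total external cost = MEC × Q_m = 20.93 × 17.5034 = 366.3462.

€366.35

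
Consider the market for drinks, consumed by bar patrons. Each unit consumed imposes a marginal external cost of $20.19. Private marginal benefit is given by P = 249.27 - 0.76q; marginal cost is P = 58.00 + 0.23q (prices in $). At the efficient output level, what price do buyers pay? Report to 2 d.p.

Social marginal benefit = demand − MEC = 229.08 - 0.76q.
Set SMB = MC: 229.08 - 0.76q = 58.00 + 0.23q → q* = 172.8081.
Consumer price on the demand curve at q*: 249.27 − 0.76×172.8081 = 117.9358.

P = $117.94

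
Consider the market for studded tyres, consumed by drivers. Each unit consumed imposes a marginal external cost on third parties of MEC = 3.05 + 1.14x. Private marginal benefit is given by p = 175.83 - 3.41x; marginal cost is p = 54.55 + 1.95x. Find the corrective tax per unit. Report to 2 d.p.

tax = 23.79 per unit

Social marginal benefit = demand − MEC = 172.78 - 4.55x.
Set SMB = MC: 172.78 - 4.55x = 54.55 + 1.95x → x* = 18.1892.
The Pigouvian tax equals MEC at x*: 3.05 + 1.14×18.1892 = 23.7857.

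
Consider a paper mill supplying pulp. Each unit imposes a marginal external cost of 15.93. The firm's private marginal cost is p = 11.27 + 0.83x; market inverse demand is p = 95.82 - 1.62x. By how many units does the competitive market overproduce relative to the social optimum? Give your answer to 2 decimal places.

6.50 units

Market equilibrium (private): 11.27 + 0.83x = 95.82 - 1.62x → x_m = 34.5102.
Social marginal cost = private MC + MEC = 27.20 + 0.83x.
Set SMC = demand: 27.20 + 0.83x = 95.82 - 1.62x → x* = 28.0082.
Gap = |34.5102 − 28.0082| = 6.5020.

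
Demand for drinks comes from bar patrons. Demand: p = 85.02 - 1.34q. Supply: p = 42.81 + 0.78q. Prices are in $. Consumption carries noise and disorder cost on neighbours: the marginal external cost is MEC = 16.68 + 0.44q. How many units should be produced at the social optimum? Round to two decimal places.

Social marginal benefit = demand − MEC = 68.34 - 1.78q.
Set SMB = MC: 68.34 - 1.78q = 42.81 + 0.78q → q* = 9.9727.

q* = 9.97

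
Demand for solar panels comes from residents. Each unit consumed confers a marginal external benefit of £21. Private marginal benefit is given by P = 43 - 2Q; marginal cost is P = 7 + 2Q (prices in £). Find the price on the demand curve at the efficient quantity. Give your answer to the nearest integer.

Social marginal benefit = demand + MEB = 64 - 2Q.
Set SMB = MC: 64 - 2Q = 7 + 2Q → Q* = 14.2500.
Consumer price on the demand curve at Q*: 43 − 2×14.2500 = 14.5000.

P = £15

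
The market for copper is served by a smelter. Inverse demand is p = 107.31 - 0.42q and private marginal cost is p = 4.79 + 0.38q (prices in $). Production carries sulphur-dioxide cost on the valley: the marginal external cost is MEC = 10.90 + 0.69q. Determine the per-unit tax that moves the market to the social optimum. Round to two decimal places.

Social marginal cost = private MC + MEC = 15.69 + 1.07q.
Set SMC = demand: 15.69 + 1.07q = 107.31 - 0.42q → q* = 61.4899.
The Pigouvian tax equals MEC at q*: 10.90 + 0.69×61.4899 = 53.3280.

tax = $53.33 per unit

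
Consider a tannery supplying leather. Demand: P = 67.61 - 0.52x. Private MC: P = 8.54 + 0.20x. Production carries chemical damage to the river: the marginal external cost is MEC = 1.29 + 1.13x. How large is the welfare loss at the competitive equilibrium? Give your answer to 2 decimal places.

DWL = 2387.96

Market equilibrium (private): 8.54 + 0.20x = 67.61 - 0.52x → x_m = 82.0417.
Social marginal cost = private MC + MEC = 9.83 + 1.33x.
Set SMC = demand: 9.83 + 1.33x = 67.61 - 0.52x → x* = 31.2324.
The welfare-loss triangle has base |x_m − x*| and height MEC(x_m) (the vertical gap between SMC and demand is zero at x* and MEC at x_m).
DWL = ½ × 50.8093 × 93.9971 = 2387.9634.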